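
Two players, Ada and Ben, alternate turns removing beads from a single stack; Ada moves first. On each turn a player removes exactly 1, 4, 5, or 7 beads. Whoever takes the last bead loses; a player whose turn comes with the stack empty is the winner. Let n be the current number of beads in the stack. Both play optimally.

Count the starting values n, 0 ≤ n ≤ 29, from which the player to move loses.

Label each position W (a win for the player to move) or L (a loss). A position with no legal move is W; any other position is W exactly when some move reaches an L, and L when every move reaches a W.
n=0: no move; the opponent has just taken the last bead and therefore loses → W
n=1: L (sole option 0(W) is W)
n=2: W (go to 1, an L position)
n=3: L (sole option 2(W) is W)
n=4: W (go to 3, an L position)
n=5: W (go to 1, an L position)
n=6: W (go to 1, an L position)
n=7: W (go to 3, an L position)
n=8: W (go to 3, an L position)
n=9: L (options 8(W), 5(W), 4(W), 2(W) are all W)
n=10: W (go to 9, an L position)
n=11: L (options 10(W), 7(W), 6(W), 4(W) are all W)
n=12: W (go to 11, an L position)
n=13: W (go to 9, an L position)
n=14: W (go to 9, an L position)
n=15: W (go to 11, an L position)
n=16: W (go to 11, an L position)
n=17: L (options 16(W), 13(W), 12(W), 10(W) are all W)
n=18: W (go to 17, an L position)
n=19: L (options 18(W), 15(W), 14(W), 12(W) are all W)
n=20: W (go to 19, an L position)
n=21: W (go to 17, an L position)
n=22: W (go to 17, an L position)
n=23: W (go to 19, an L position)
n=24: W (go to 19, an L position)
n=25: L (options 24(W), 21(W), 20(W), 18(W) are all W)
n=26: W (go to 25, an L position)
n=27: L (options 26(W), 23(W), 22(W), 20(W) are all W)
n=28: W (go to 27, an L position)
n=29: W (go to 25, an L position)
L entries with 0 ≤ n ≤ 29: n = 1, 3, 9, 11, 17, 19, 25, 27; that makes 8.

8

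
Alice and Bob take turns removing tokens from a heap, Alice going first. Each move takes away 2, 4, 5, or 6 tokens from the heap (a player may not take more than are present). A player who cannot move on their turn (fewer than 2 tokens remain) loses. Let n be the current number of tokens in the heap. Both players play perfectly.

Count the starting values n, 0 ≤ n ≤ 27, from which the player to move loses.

8

Positions with no move are L. A position that does have a move is losing for the player to move precisely when every available move leads to a winning position for the opponent. Fill in the labels:
n=0: no move → L
n=1: no move → L
n=2: reaches L-position 0 → W
n=3: reaches L-position 1 → W
n=4: reaches L-position 0 → W
n=5: reaches L-position 1 → W
n=6: reaches L-position 1 → W
n=7: reaches L-position 1 → W
n=8: only reaches 6(W), 4(W), 3(W), 2(W), all W → L
n=9: only reaches 7(W), 5(W), 4(W), 3(W), all W → L
n=10: reaches L-position 8 → W
n=11: reaches L-position 9 → W
n=12: reaches L-position 8 → W
n=13: reaches L-position 9 → W
n=14: reaches L-position 9 → W
n=15: reaches L-position 9 → W
n=16: only reaches 14(W), 12(W), 11(W), 10(W), all W → L
n=17: only reaches 15(W), 13(W), 12(W), 11(W), all W → L
n=18: reaches L-position 16 → W
n=19: reaches L-position 17 → W
n=20: reaches L-position 16 → W
n=21: reaches L-position 17 → W
n=22: reaches L-position 17 → W
n=23: reaches L-position 17 → W
n=24: only reaches 22(W), 20(W), 19(W), 18(W), all W → L
n=25: only reaches 23(W), 21(W), 20(W), 19(W), all W → L
n=26: reaches L-position 24 → W
n=27: reaches L-position 25 → W
L entries with 0 ≤ n ≤ 27: n = 0, 1, 8, 9, 16, 17, 24, 25; that makes 8.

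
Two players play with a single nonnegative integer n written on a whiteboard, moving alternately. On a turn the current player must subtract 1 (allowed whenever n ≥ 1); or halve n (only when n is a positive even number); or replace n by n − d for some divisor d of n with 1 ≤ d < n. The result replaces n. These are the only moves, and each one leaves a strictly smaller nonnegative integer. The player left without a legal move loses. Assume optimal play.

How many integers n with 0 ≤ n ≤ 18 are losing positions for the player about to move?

Classify positions by backward induction: terminal positions (no move available) are L. From any other position, the mover wins iff some move reaches an L.
n=0: no move → L
n=1: reaches L-position 0 → W
n=2: only reaches 1(W), which is W → L
n=3: reaches L-position 2 → W
n=4: reaches L-position 2 → W
n=5: only reaches 4(W), which is W → L
n=6: reaches L-position 5 → W
n=7: only reaches 6(W), which is W → L
n=8: reaches L-position 7 → W
n=9: only reaches 6(W), 8(W), all W → L
n=10: reaches L-position 5 → W
n=11: only reaches 10(W), which is W → L
n=12: reaches L-position 9 → W
n=13: only reaches 12(W), which is W → L
n=14: reaches L-position 7 → W
n=15: only reaches 10(W), 12(W), 14(W), all W → L
n=16: reaches L-position 15 → W
n=17: only reaches 16(W), which is W → L
n=18: reaches L-position 9 → W
L entries with 0 ≤ n ≤ 18: n = 0, 2, 5, 7, 9, 11, 13, 15, 17; that makes 9.

9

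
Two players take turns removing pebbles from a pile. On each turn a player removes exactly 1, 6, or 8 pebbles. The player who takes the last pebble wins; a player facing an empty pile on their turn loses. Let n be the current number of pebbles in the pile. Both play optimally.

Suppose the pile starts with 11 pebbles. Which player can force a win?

Use the standard recursion: the mover loses at a terminal position; elsewhere, the mover wins exactly when some move hands the opponent an L position.
n=0: no move → L
n=1: can move to 0, which is L ⇒ W
n=2: the only move is to 1(W), a W ⇒ L
n=3: can move to 2, which is L ⇒ W
n=4: the only move is to 3(W), a W ⇒ L
n=5: can move to 4, which is L ⇒ W
n=6: can move to 0, which is L ⇒ W
n=7: moves to 6(W), 1(W); every one is W ⇒ L
n=8: can move to 7, which is L ⇒ W
n=9: moves to 8(W), 3(W), 1(W); every one is W ⇒ L
n=10: can move to 9, which is L ⇒ W
n=11: moves to 10(W), 5(W), 3(W); every one is W ⇒ L
The starting position 11 is L: whatever the player to move does, the opponent receives a W position.

The second player wins.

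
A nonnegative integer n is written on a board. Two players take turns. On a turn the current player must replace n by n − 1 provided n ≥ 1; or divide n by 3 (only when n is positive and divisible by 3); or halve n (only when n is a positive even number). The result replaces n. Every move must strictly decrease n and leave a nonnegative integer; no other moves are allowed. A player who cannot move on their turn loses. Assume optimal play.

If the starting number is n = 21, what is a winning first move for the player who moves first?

Positions with no move are L. A position that does have a move is losing for the player to move precisely when every available move leads to a winning position for the opponent. Fill in the labels:
n=0: no move → L
n=1: →0(L), so W
n=2: →1(W) only, which is W, so L
n=3: →2(L), so W
n=4: →2(L), so W
n=5: →4(W) only, which is W, so L
n=6: →2(L), so W
n=7: →6(W) only, which is W, so L
n=8: →7(L), so W
n=9: →3(W), 8(W) — all W, so L
n=10: →5(L), so W
n=11: →10(W) only, which is W, so L
n=12: →11(L), so W
n=13: →12(W) only, which is W, so L
n=14: →7(L), so W
n=15: →5(L), so W
n=16: →8(W), 15(W) — all W, so L
n=17: →16(L), so W
n=18: →9(L), so W
n=19: →18(W) only, which is W, so L
n=20: →19(L), so W
n=21: →7(L), so W
From 21, the L positions reachable in one move are: 7.

Move to 7.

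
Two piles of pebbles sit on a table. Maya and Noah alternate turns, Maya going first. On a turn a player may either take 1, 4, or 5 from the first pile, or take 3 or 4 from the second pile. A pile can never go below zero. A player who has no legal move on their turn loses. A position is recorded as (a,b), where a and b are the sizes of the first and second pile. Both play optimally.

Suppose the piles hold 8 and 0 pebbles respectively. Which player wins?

Compute win/loss labels from the base case upward. A position with no move is L. Any other position is W if it can reach an L in one move, else L.
No move ever increases a pile, so every position that can arise here has a ≤ 8 and b ≤ 0; it is enough to label the cells with 0 ≤ a ≤ 8 and 0 ≤ b ≤ 0.
Every move lowers a or b (never raises either), so fill the grid row by row in increasing a, and left to right within a row: each cell's successors are then already labelled.
      b=0
a=0:    L
a=1:    W
a=2:    L
a=3:    W
a=4:    W
a=5:    W
a=6:    W
a=7:    W
a=8:    L
Cells with no legal move (terminal, hence L): (0,0).
The remaining L cells, each justified by listing all of its moves:
(2,0): →(1,0)(W) only, which is W, so L
(8,0): →(7,0)(W), (4,0)(W), (3,0)(W) — all W, so L
Every other cell has at least one move into one of the L cells above, so it is W.
Every move from (8,0) reaches a W position, so the mover loses.

Noah wins.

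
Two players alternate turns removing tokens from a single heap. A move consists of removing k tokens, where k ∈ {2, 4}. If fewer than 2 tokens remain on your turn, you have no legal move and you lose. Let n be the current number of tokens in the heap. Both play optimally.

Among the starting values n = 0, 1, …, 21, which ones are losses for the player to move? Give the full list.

Positions with no move are L. A position that does have a move is losing for the player to move precisely when every available move leads to a winning position for the opponent. Fill in the labels:
n=0: no move → L
n=1: no move → L
n=2: can move to 0, which is L ⇒ W
n=3: can move to 1, which is L ⇒ W
n=4: can move to 0, which is L ⇒ W
n=5: can move to 1, which is L ⇒ W
n=6: moves to 4(W), 2(W); every one is W ⇒ L
n=7: moves to 5(W), 3(W); every one is W ⇒ L
n=8: can move to 6, which is L ⇒ W
n=9: can move to 7, which is L ⇒ W
n=10: can move to 6, which is L ⇒ W
n=11: can move to 7, which is L ⇒ W
n=12: moves to 10(W), 8(W); every one is W ⇒ L
n=13: moves to 11(W), 9(W); every one is W ⇒ L
n=14: can move to 12, which is L ⇒ W
n=15: can move to 13, which is L ⇒ W
n=16: can move to 12, which is L ⇒ W
n=17: can move to 13, which is L ⇒ W
n=18: moves to 16(W), 14(W); every one is W ⇒ L
n=19: moves to 17(W), 15(W); every one is W ⇒ L
n=20: can move to 18, which is L ⇒ W
n=21: can move to 19, which is L ⇒ W
Reading off the rows marked L gives the requested list; there are 8 such values of n.

0, 1, 6, 7, 12, 13, 18, 19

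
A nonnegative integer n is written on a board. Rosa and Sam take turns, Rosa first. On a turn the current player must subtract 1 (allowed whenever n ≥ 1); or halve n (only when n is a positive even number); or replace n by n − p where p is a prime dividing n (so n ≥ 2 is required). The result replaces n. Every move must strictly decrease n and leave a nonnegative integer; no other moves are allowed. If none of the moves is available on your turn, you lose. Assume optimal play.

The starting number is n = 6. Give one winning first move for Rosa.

Move to 4.

Label each position W (a win for the player to move) or L (a loss). A position with no legal move is L; any other position is W exactly when some move reaches an L, and L when every move reaches a W.
n=0: no move → L
n=1: W (go to 0, an L position)
n=2: W (go to 0, an L position)
n=3: W (go to 0, an L position)
n=4: L (options 2(W), 3(W) are all W)
n=5: W (go to 0, an L position)
n=6: W (go to 4, an L position)
From 6, the L positions reachable in one move are: 4.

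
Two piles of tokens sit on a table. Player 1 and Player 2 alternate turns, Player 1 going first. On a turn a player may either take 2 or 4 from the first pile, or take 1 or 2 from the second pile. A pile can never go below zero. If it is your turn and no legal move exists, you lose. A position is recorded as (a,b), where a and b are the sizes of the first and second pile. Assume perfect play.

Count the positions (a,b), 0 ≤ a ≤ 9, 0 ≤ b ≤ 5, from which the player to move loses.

Build the W/L table. Terminal = L. A non-terminal position is W if it has a move to some L; otherwise it is L.
Every move lowers a or b (never raises either), so fill the grid row by row in increasing a, and left to right within a row: each cell's successors are then already labelled.
      b=0  b=1  b=2  b=3  b=4  b=5
a=0:    L    W    W    L    W    W
a=1:    L    W    W    L    W    W
a=2:    W    L    W    W    L    W
a=3:    W    L    W    W    L    W
a=4:    W    W    L    W    W    L
a=5:    W    W    L    W    W    L
a=6:    L    W    W    L    W    W
a=7:    L    W    W    L    W    W
a=8:    W    L    W    W    L    W
a=9:    W    L    W    W    L    W
Cells with no legal move (terminal, hence L): (0,0), (1,0).
The remaining L cells, each justified by listing all of its moves:
(0,3): →(0,2)(W), (0,1)(W) — all W, so L
(1,3): →(1,2)(W), (1,1)(W) — all W, so L
(2,1): →(0,1)(W), (2,0)(W) — all W, so L
(2,4): →(0,4)(W), (2,3)(W), (2,2)(W) — all W, so L
(3,1): →(1,1)(W), (3,0)(W) — all W, so L
(3,4): →(1,4)(W), (3,3)(W), (3,2)(W) — all W, so L
(4,2): →(2,2)(W), (0,2)(W), (4,1)(W), (4,0)(W) — all W, so L
(4,5): →(2,5)(W), (0,5)(W), (4,4)(W), (4,3)(W) — all W, so L
(5,2): →(3,2)(W), (1,2)(W), (5,1)(W), (5,0)(W) — all W, so L
(5,5): →(3,5)(W), (1,5)(W), (5,4)(W), (5,3)(W) — all W, so L
(6,0): →(4,0)(W), (2,0)(W) — all W, so L
(6,3): →(4,3)(W), (2,3)(W), (6,2)(W), (6,1)(W) — all W, so L
(7,0): →(5,0)(W), (3,0)(W) — all W, so L
(7,3): →(5,3)(W), (3,3)(W), (7,2)(W), (7,1)(W) — all W, so L
(8,1): →(6,1)(W), (4,1)(W), (8,0)(W) — all W, so L
(8,4): →(6,4)(W), (4,4)(W), (8,3)(W), (8,2)(W) — all W, so L
(9,1): →(7,1)(W), (5,1)(W), (9,0)(W) — all W, so L
(9,4): →(7,4)(W), (5,4)(W), (9,3)(W), (9,2)(W) — all W, so L
Every other cell has at least one move into one of the L cells above, so it is W.
L cells per row: a=0: 2, a=1: 2, a=2: 2, a=3: 2, a=4: 2, a=5: 2, a=6: 2, a=7: 2, a=8: 2, a=9: 2; total 20.

20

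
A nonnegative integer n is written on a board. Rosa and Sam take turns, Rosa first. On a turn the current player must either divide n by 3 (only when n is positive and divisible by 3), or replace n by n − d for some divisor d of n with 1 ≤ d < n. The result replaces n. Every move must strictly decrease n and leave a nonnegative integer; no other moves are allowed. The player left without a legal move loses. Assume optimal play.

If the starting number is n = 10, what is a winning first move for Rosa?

Positions with no move are L. A position that does have a move is losing for the player to move precisely when every available move leads to a winning position for the opponent. Fill in the labels:
n=0: no move → L
n=1: no move → L
n=2: can move to 1, which is L ⇒ W
n=3: can move to 1, which is L ⇒ W
n=4: moves to 2(W), 3(W); every one is W ⇒ L
n=5: can move to 4, which is L ⇒ W
n=6: can move to 4, which is L ⇒ W
n=7: the only move is to 6(W), a W ⇒ L
n=8: can move to 4, which is L ⇒ W
n=9: moves to 3(W), 6(W), 8(W); every one is W ⇒ L
n=10: can move to 9, which is L ⇒ W
From 10, the L positions reachable in one move are: 9.

Move to 9.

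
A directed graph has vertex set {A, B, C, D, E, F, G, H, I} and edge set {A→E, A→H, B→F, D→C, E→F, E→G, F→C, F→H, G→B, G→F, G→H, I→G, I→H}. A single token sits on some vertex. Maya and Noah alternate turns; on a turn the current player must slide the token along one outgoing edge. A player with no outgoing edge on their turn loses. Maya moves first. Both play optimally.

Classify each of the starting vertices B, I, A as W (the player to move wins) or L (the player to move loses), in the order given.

Compute win/loss labels from the base case upward. A position with no move is L. Any other position is W if it can reach an L in one move, else L.
Every edge goes from a vertex to one that appears earlier in the order H, C, F, D, B, G, E, I, A, so processing vertices in that order labels each vertex after all of its successors.
H: no outgoing edge → L
C: no outgoing edge → L
F: W (go to C, an L position)
D: W (go to C, an L position)
B: L (sole option F(W) is W)
G: W (go to B, an L position)
E: L (options G(W), F(W) are all W)
I: W (go to H, an L position)
A: W (go to E, an L position)

B: L, I: W, A: W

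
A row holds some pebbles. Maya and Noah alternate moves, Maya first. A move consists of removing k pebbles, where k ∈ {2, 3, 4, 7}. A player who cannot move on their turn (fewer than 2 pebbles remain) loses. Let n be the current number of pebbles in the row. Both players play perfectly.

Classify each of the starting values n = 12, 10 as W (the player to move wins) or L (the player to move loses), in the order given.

12: L, 10: W

Work bottom-up. With no move the player to move loses. Otherwise the position is W if at least one move leads to an L position for the opponent, and L if every move leads to a W.
n=0: no move → L
n=1: no move → L
n=2: W (go to 0, an L position)
n=3: W (go to 1, an L position)
n=4: W (go to 1, an L position)
n=5: W (go to 1, an L position)
n=6: L (options 4(W), 3(W), 2(W) are all W)
n=7: W (go to 0, an L position)
n=8: W (go to 6, an L position)
n=9: W (go to 6, an L position)
n=10: W (go to 6, an L position)
n=11: L (options 9(W), 8(W), 7(W), 4(W) are all W)
n=12: L (options 10(W), 9(W), 8(W), 5(W) are all W)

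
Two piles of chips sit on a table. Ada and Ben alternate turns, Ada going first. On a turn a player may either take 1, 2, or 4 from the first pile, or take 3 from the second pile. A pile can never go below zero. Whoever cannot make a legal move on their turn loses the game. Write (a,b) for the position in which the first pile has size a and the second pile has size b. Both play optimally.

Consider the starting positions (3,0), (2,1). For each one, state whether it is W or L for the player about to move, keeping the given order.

(3,0): L, (2,1): W

Compute win/loss labels from the base case upward. A position with no move is L. Any other position is W if it can reach an L in one move, else L.
No move ever increases a pile, so every position that can arise here has a ≤ 3 and b ≤ 1; it is enough to label the cells with 0 ≤ a ≤ 3 and 0 ≤ b ≤ 1.
Every move lowers a or b (never raises either), so fill the grid row by row in increasing a, and left to right within a row: each cell's successors are then already labelled.
      b=0  b=1
a=0:    L    L
a=1:    W    W
a=2:    W    W
a=3:    L    L
Cells with no legal move (terminal, hence L): (0,0), (0,1).
The remaining L cells, each justified by listing all of its moves:
(3,0): only reaches (2,0)(W), (1,0)(W), all W → L
(3,1): only reaches (2,1)(W), (1,1)(W), all W → L
Every other cell has at least one move into one of the L cells above, so it is W.
(3,0): one of the L cells justified above, so L
(2,1): the move to (0,1) reaches an L cell, so W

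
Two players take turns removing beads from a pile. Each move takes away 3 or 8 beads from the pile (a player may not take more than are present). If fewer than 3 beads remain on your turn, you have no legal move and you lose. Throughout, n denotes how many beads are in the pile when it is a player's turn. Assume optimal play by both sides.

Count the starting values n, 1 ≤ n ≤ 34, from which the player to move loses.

16

Positions with no move are L. A position that does have a move is losing for the player to move precisely when every available move leads to a winning position for the opponent. Fill in the labels:
n=0: no move → L
n=1: no move → L
n=2: no move → L
n=3: can move to 0, which is L ⇒ W
n=4: can move to 1, which is L ⇒ W
n=5: can move to 2, which is L ⇒ W
n=6: the only move is to 3(W), a W ⇒ L
n=7: the only move is to 4(W), a W ⇒ L
n=8: can move to 0, which is L ⇒ W
n=9: can move to 6, which is L ⇒ W
n=10: can move to 7, which is L ⇒ W
n=11: moves to 8(W), 3(W); every one is W ⇒ L
n=12: moves to 9(W), 4(W); every one is W ⇒ L
n=13: moves to 10(W), 5(W); every one is W ⇒ L
n=14: can move to 11, which is L ⇒ W
n=15: can move to 12, which is L ⇒ W
n=16: can move to 13, which is L ⇒ W
n=17: moves to 14(W), 9(W); every one is W ⇒ L
n=18: moves to 15(W), 10(W); every one is W ⇒ L
n=19: can move to 11, which is L ⇒ W
n=20: can move to 17, which is L ⇒ W
n=21: can move to 18, which is L ⇒ W
n=22: moves to 19(W), 14(W); every one is W ⇒ L
n=23: moves to 20(W), 15(W); every one is W ⇒ L
n=24: moves to 21(W), 16(W); every one is W ⇒ L
n=25: can move to 22, which is L ⇒ W
n=26: can move to 23, which is L ⇒ W
n=27: can move to 24, which is L ⇒ W
n=28: moves to 25(W), 20(W); every one is W ⇒ L
n=29: moves to 26(W), 21(W); every one is W ⇒ L
n=30: can move to 22, which is L ⇒ W
n=31: can move to 28, which is L ⇒ W
n=32: can move to 29, which is L ⇒ W
n=33: moves to 30(W), 25(W); every one is W ⇒ L
n=34: moves to 31(W), 26(W); every one is W ⇒ L
L entries with 1 ≤ n ≤ 34 (n=0 is outside the asked range and is not counted): n = 1, 2, 6, 7, 11, 12, 13, 17, 18, 22, 23, 24, 28, 29, 33, 34; that makes 16.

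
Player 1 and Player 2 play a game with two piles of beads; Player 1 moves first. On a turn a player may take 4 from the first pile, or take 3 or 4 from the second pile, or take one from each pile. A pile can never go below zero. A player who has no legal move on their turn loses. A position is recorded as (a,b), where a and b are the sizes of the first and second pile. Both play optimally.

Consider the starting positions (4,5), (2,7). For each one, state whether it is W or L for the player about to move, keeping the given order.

(4,5): L, (2,7): W

Classify positions by backward induction: terminal positions (no move available) are L. From any other position, the mover wins iff some move reaches an L.
No move ever increases a pile, so every position that can arise here has a ≤ 4 and b ≤ 7; it is enough to label the cells with 0 ≤ a ≤ 4 and 0 ≤ b ≤ 7.
Every move lowers a or b (never raises either), so fill the grid row by row in increasing a, and left to right within a row: each cell's successors are then already labelled.
      b=0  b=1  b=2  b=3  b=4  b=5  b=6  b=7
a=0:    L    L    L    W    W    W    W    L
a=1:    L    W    W    W    W    L    L    L
a=2:    L    W    L    W    W    W    W    W
a=3:    L    W    L    W    W    W    W    L
a=4:    W    W    W    W    L    L    L    W
Cells with no legal move (terminal, hence L): (0,0), (0,1), (0,2), (1,0), (2,0), (3,0).
The remaining L cells, each justified by listing all of its moves:
(0,7): only reaches (0,4)(W), (0,3)(W), all W → L
(1,5): only reaches (1,2)(W), (1,1)(W), (0,4)(W), all W → L
(1,6): only reaches (1,3)(W), (1,2)(W), (0,5)(W), all W → L
(1,7): only reaches (1,4)(W), (1,3)(W), (0,6)(W), all W → L
(2,2): only reaches (1,1)(W), which is W → L
(3,2): only reaches (2,1)(W), which is W → L
(3,7): only reaches (3,4)(W), (3,3)(W), (2,6)(W), all W → L
(4,4): only reaches (0,4)(W), (4,1)(W), (4,0)(W), (3,3)(W), all W → L
(4,5): only reaches (0,5)(W), (4,2)(W), (4,1)(W), (3,4)(W), all W → L
(4,6): only reaches (0,6)(W), (4,3)(W), (4,2)(W), (3,5)(W), all W → L
Every other cell has at least one move into one of the L cells above, so it is W.
(4,5): one of the L cells justified above, so L
(2,7): the move to (1,6) reaches an L cell, so W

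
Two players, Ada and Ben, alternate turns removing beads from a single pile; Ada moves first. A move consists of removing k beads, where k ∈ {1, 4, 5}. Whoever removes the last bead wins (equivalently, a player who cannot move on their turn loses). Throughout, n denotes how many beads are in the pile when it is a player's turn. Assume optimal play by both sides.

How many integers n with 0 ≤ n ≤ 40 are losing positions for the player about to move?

Use the standard recursion: the mover loses at a terminal position; elsewhere, the mover wins exactly when some move hands the opponent an L position.
n=0: no move → L
n=1: reaches L-position 0 → W
n=2: only reaches 1(W), which is W → L
n=3: reaches L-position 2 → W
n=4: reaches L-position 0 → W
n=5: reaches L-position 0 → W
n=6: reaches L-position 2 → W
n=7: reaches L-position 2 → W
n=8: only reaches 7(W), 4(W), 3(W), all W → L
n=9: reaches L-position 8 → W
n=10: only reaches 9(W), 6(W), 5(W), all W → L
n=11: reaches L-position 10 → W
n=12: reaches L-position 8 → W
n=13: reaches L-position 8 → W
n=14: reaches L-position 10 → W
n=15: reaches L-position 10 → W
n=16: only reaches 15(W), 12(W), 11(W), all W → L
n=17: reaches L-position 16 → W
n=18: only reaches 17(W), 14(W), 13(W), all W → L
n=19: reaches L-position 18 → W
n=20: reaches L-position 16 → W
n=21: reaches L-position 16 → W
n=22: reaches L-position 18 → W
n=23: reaches L-position 18 → W
n=24: only reaches 23(W), 20(W), 19(W), all W → L
n=25: reaches L-position 24 → W
n=26: only reaches 25(W), 22(W), 21(W), all W → L
n=27: reaches L-position 26 → W
n=28: reaches L-position 24 → W
n=29: reaches L-position 24 → W
n=30: reaches L-position 26 → W
n=31: reaches L-position 26 → W
n=32: only reaches 31(W), 28(W), 27(W), all W → L
n=33: reaches L-position 32 → W
n=34: only reaches 33(W), 30(W), 29(W), all W → L
n=35: reaches L-position 34 → W
n=36: reaches L-position 32 → W
n=37: reaches L-position 32 → W
n=38: reaches L-position 34 → W
n=39: reaches L-position 34 → W
n=40: only reaches 39(W), 36(W), 35(W), all W → L
L entries with 0 ≤ n ≤ 40: n = 0, 2, 8, 10, 16, 18, 24, 26, 32, 34, 40; that makes 11.

11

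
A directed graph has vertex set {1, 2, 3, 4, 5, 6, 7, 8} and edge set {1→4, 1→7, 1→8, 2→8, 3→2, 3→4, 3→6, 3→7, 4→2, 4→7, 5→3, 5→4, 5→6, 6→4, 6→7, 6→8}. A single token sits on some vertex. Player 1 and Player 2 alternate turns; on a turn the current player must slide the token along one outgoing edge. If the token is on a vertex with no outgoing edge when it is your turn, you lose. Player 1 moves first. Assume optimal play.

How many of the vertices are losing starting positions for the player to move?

Use the standard recursion: the mover loses at a terminal position; elsewhere, the mover wins exactly when some move hands the opponent an L position.
Every edge goes from a vertex to one that appears earlier in the order 7, 8, 2, 4, 1, 6, 3, 5, so processing vertices in that order labels each vertex after all of its successors.
7: no outgoing edge → L
8: no outgoing edge → L
2: →8(L), so W
4: →7(L), so W
1: →8(L), so W
6: →8(L), so W
3: →7(L), so W
5: →3(W), 6(W), 4(W) — all W, so L
The L vertices are 5, 7, 8; that is 3 in all.

3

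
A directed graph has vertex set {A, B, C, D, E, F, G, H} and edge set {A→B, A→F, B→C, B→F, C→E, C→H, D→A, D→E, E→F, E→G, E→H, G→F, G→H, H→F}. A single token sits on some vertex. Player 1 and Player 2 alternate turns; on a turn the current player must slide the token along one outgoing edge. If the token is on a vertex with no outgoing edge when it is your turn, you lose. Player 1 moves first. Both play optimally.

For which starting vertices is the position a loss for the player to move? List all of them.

C, D, F

Positions with no move are L. A position that does have a move is losing for the player to move precisely when every available move leads to a winning position for the opponent. Fill in the labels:
Every edge goes from a vertex to one that appears earlier in the order F, H, G, E, C, B, A, D, so processing vertices in that order labels each vertex after all of its successors.
F: no outgoing edge → L
H: reaches L-position F → W
G: reaches L-position F → W
E: reaches L-position F → W
C: only reaches E(W), H(W), all W → L
B: reaches L-position C → W
A: reaches L-position F → W
D: only reaches A(W), E(W), all W → L
Reading off the rows marked L gives the requested list; there are 3 such vertices.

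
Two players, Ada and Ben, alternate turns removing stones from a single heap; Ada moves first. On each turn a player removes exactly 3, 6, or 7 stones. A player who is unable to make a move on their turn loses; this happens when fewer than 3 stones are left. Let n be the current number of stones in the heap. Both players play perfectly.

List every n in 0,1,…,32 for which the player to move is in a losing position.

Classify positions by backward induction: terminal positions (no move available) are L. From any other position, the mover wins iff some move reaches an L.
n=0: no move → L
n=1: no move → L
n=2: no move → L
n=3: reaches L-position 0 → W
n=4: reaches L-position 1 → W
n=5: reaches L-position 2 → W
n=6: reaches L-position 0 → W
n=7: reaches L-position 1 → W
n=8: reaches L-position 2 → W
n=9: reaches L-position 2 → W
n=10: only reaches 7(W), 4(W), 3(W), all W → L
n=11: only reaches 8(W), 5(W), 4(W), all W → L
n=12: only reaches 9(W), 6(W), 5(W), all W → L
n=13: reaches L-position 10 → W
n=14: reaches L-position 11 → W
n=15: reaches L-position 12 → W
n=16: reaches L-position 10 → W
n=17: reaches L-position 11 → W
n=18: reaches L-position 12 → W
n=19: reaches L-position 12 → W
n=20: only reaches 17(W), 14(W), 13(W), all W → L
n=21: only reaches 18(W), 15(W), 14(W), all W → L
n=22: only reaches 19(W), 16(W), 15(W), all W → L
n=23: reaches L-position 20 → W
n=24: reaches L-position 21 → W
n=25: reaches L-position 22 → W
n=26: reaches L-position 20 → W
n=27: reaches L-position 21 → W
n=28: reaches L-position 22 → W
n=29: reaches L-position 22 → W
n=30: only reaches 27(W), 24(W), 23(W), all W → L
n=31: only reaches 28(W), 25(W), 24(W), all W → L
n=32: only reaches 29(W), 26(W), 25(W), all W → L
The losing starting values of n are exactly the entries labelled L in this table (12 of them).

0, 1, 2, 10, 11, 12, 20, 21, 22, 30, 31, 32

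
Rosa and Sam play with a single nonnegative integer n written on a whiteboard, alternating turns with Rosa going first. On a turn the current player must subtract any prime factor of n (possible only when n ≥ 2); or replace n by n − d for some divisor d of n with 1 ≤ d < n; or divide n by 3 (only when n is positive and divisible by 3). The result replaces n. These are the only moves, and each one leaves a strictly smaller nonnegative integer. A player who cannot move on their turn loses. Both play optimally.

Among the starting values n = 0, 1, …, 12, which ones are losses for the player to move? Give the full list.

0, 1, 4, 9

Classify positions by backward induction: terminal positions (no move available) are L. From any other position, the mover wins iff some move reaches an L.
n=0: no move → L
n=1: no move → L
n=2: reaches L-position 0 → W
n=3: reaches L-position 0 → W
n=4: only reaches 2(W), 3(W), all W → L
n=5: reaches L-position 0 → W
n=6: reaches L-position 4 → W
n=7: reaches L-position 0 → W
n=8: reaches L-position 4 → W
n=9: only reaches 3(W), 6(W), 8(W), all W → L
n=10: reaches L-position 9 → W
n=11: reaches L-position 0 → W
n=12: reaches L-position 4 → W
The losing starting values of n are exactly the entries labelled L in this table (4 of them).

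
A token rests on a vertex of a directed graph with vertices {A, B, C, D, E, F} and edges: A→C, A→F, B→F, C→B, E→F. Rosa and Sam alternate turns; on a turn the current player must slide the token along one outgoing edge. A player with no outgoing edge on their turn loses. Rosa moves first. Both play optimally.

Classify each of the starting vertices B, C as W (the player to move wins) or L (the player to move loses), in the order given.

B: W, C: L

Label each position W (a win for the player to move) or L (a loss). A position with no legal move is L; any other position is W exactly when some move reaches an L, and L when every move reaches a W.
Every edge goes from a vertex to one that appears earlier in the order F, D, B, E, C, A, so processing vertices in that order labels each vertex after all of its successors.
F: no outgoing edge → L
D: no outgoing edge → L
B: can move to F, which is L ⇒ W
E: can move to F, which is L ⇒ W
C: the only move is to B(W), a W ⇒ L
A: can move to C, which is L ⇒ W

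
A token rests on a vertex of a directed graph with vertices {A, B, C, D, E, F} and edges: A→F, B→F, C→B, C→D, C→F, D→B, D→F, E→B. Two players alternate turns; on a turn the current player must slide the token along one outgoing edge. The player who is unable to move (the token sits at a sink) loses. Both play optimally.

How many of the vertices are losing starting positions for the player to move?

2

Positions with no move are L. A position that does have a move is losing for the player to move precisely when every available move leads to a winning position for the opponent. Fill in the labels:
Every edge goes from a vertex to one that appears earlier in the order F, B, D, C, A, E, so processing vertices in that order labels each vertex after all of its successors.
F: no outgoing edge → L
B: can move to F, which is L ⇒ W
D: can move to F, which is L ⇒ W
C: can move to F, which is L ⇒ W
A: can move to F, which is L ⇒ W
E: the only move is to B(W), a W ⇒ L
The L vertices are E, F; that is 2 in all.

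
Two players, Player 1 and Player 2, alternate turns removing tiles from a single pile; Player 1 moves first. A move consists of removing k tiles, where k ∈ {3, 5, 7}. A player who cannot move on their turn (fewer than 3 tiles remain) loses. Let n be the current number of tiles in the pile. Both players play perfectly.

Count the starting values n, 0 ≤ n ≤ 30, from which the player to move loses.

10

Build the W/L table. Terminal = L. A non-terminal position is W if it has a move to some L; otherwise it is L.
n=0: no move → L
n=1: no move → L
n=2: no move → L
n=3: W (go to 0, an L position)
n=4: W (go to 1, an L position)
n=5: W (go to 2, an L position)
n=6: W (go to 1, an L position)
n=7: W (go to 2, an L position)
n=8: W (go to 1, an L position)
n=9: W (go to 2, an L position)
n=10: L (options 7(W), 5(W), 3(W) are all W)
n=11: L (options 8(W), 6(W), 4(W) are all W)
n=12: L (options 9(W), 7(W), 5(W) are all W)
n=13: W (go to 10, an L position)
n=14: W (go to 11, an L position)
n=15: W (go to 12, an L position)
n=16: W (go to 11, an L position)
n=17: W (go to 12, an L position)
n=18: W (go to 11, an L position)
n=19: W (go to 12, an L position)
n=20: L (options 17(W), 15(W), 13(W) are all W)
n=21: L (options 18(W), 16(W), 14(W) are all W)
n=22: L (options 19(W), 17(W), 15(W) are all W)
n=23: W (go to 20, an L position)
n=24: W (go to 21, an L position)
n=25: W (go to 22, an L position)
n=26: W (go to 21, an L position)
n=27: W (go to 22, an L position)
n=28: W (go to 21, an L position)
n=29: W (go to 22, an L position)
n=30: L (options 27(W), 25(W), 23(W) are all W)
L entries with 0 ≤ n ≤ 30: n = 0, 1, 2, 10, 11, 12, 20, 21, 22, 30; that makes 10.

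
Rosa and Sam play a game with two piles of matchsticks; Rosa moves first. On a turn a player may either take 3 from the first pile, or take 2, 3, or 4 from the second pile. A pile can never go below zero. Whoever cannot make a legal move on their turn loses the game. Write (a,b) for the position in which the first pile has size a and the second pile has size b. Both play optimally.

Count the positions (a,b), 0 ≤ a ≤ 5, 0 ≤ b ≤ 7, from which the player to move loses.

18

Work bottom-up. With no move the player to move loses. Otherwise the position is W if at least one move leads to an L position for the opponent, and L if every move leads to a W.
Every move lowers a or b (never raises either), so fill the grid row by row in increasing a, and left to right within a row: each cell's successors are then already labelled.
      b=0  b=1  b=2  b=3  b=4  b=5  b=6  b=7
a=0:    L    L    W    W    W    W    L    L
a=1:    L    L    W    W    W    W    L    L
a=2:    L    L    W    W    W    W    L    L
a=3:    W    W    L    L    W    W    W    W
a=4:    W    W    L    L    W    W    W    W
a=5:    W    W    L    L    W    W    W    W
Cells with no legal move (terminal, hence L): (0,0), (0,1), (1,0), (1,1), (2,0), (2,1).
The remaining L cells, each justified by listing all of its moves:
(0,6): moves to (0,4)(W), (0,3)(W), (0,2)(W); every one is W ⇒ L
(0,7): moves to (0,5)(W), (0,4)(W), (0,3)(W); every one is W ⇒ L
(1,6): moves to (1,4)(W), (1,3)(W), (1,2)(W); every one is W ⇒ L
(1,7): moves to (1,5)(W), (1,4)(W), (1,3)(W); every one is W ⇒ L
(2,6): moves to (2,4)(W), (2,3)(W), (2,2)(W); every one is W ⇒ L
(2,7): moves to (2,5)(W), (2,4)(W), (2,3)(W); every one is W ⇒ L
(3,2): moves to (0,2)(W), (3,0)(W); every one is W ⇒ L
(3,3): moves to (0,3)(W), (3,1)(W), (3,0)(W); every one is W ⇒ L
(4,2): moves to (1,2)(W), (4,0)(W); every one is W ⇒ L
(4,3): moves to (1,3)(W), (4,1)(W), (4,0)(W); every one is W ⇒ L
(5,2): moves to (2,2)(W), (5,0)(W); every one is W ⇒ L
(5,3): moves to (2,3)(W), (5,1)(W), (5,0)(W); every one is W ⇒ L
Every other cell has at least one move into one of the L cells above, so it is W.
L cells per row: a=0: 4, a=1: 4, a=2: 4, a=3: 2, a=4: 2, a=5: 2; total 18.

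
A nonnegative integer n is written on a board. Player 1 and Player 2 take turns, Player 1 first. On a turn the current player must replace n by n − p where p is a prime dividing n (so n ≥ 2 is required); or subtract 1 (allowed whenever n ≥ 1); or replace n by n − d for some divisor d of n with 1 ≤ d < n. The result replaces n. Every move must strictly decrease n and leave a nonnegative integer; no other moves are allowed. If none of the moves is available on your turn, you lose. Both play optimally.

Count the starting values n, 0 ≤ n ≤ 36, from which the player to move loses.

Classify positions by backward induction: terminal positions (no move available) are L. From any other position, the mover wins iff some move reaches an L.
n=0: no move → L
n=1: W (go to 0, an L position)
n=2: W (go to 0, an L position)
n=3: W (go to 0, an L position)
n=4: L (options 2(W), 3(W) are all W)
n=5: W (go to 0, an L position)
n=6: W (go to 4, an L position)
n=7: W (go to 0, an L position)
n=8: W (go to 4, an L position)
n=9: L (options 6(W), 8(W) are all W)
n=10: W (go to 9, an L position)
n=11: W (go to 0, an L position)
n=12: W (go to 9, an L position)
n=13: W (go to 0, an L position)
n=14: L (options 7(W), 12(W), 13(W) are all W)
n=15: W (go to 14, an L position)
n=16: W (go to 14, an L position)
n=17: W (go to 0, an L position)
n=18: W (go to 9, an L position)
n=19: W (go to 0, an L position)
n=20: L (options 10(W), 15(W), 16(W), 18(W), 19(W) are all W)
n=21: W (go to 14, an L position)
n=22: W (go to 20, an L position)
n=23: W (go to 0, an L position)
n=24: W (go to 20, an L position)
n=25: W (go to 20, an L position)
n=26: L (options 13(W), 24(W), 25(W) are all W)
n=27: W (go to 26, an L position)
n=28: W (go to 14, an L position)
n=29: W (go to 0, an L position)
n=30: W (go to 20, an L position)
n=31: W (go to 0, an L position)
n=32: L (options 16(W), 24(W), 28(W), 30(W), 31(W) are all W)
n=33: W (go to 32, an L position)
n=34: W (go to 32, an L position)
n=35: L (options 28(W), 30(W), 34(W) are all W)
n=36: W (go to 32, an L position)
L entries with 0 ≤ n ≤ 36: n = 0, 4, 9, 14, 20, 26, 32, 35; that makes 8.

8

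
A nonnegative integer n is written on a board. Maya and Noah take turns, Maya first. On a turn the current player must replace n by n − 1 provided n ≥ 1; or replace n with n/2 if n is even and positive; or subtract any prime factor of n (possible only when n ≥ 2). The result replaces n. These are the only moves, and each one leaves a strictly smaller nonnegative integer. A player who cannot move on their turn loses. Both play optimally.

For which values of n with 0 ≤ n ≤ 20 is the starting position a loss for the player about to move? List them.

0, 4, 9, 14, 20

Work bottom-up. With no move the player to move loses. Otherwise the position is W if at least one move leads to an L position for the opponent, and L if every move leads to a W.
n=0: no move → L
n=1: reaches L-position 0 → W
n=2: reaches L-position 0 → W
n=3: reaches L-position 0 → W
n=4: only reaches 2(W), 3(W), all W → L
n=5: reaches L-position 0 → W
n=6: reaches L-position 4 → W
n=7: reaches L-position 0 → W
n=8: reaches L-position 4 → W
n=9: only reaches 6(W), 8(W), all W → L
n=10: reaches L-position 9 → W
n=11: reaches L-position 0 → W
n=12: reaches L-position 9 → W
n=13: reaches L-position 0 → W
n=14: only reaches 7(W), 12(W), 13(W), all W → L
n=15: reaches L-position 14 → W
n=16: reaches L-position 14 → W
n=17: reaches L-position 0 → W
n=18: reaches L-position 9 → W
n=19: reaches L-position 0 → W
n=20: only reaches 10(W), 15(W), 18(W), 19(W), all W → L
The losing starting values of n are exactly the entries labelled L in this table (5 of them).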